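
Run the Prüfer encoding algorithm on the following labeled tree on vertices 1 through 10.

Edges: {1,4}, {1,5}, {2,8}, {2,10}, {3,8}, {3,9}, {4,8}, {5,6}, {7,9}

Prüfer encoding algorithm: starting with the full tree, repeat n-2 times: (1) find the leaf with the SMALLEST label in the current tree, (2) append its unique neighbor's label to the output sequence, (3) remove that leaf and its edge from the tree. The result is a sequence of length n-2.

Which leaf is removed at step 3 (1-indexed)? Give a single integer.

Step 1: current leaves = {6,7,10}. Remove leaf 6 (neighbor: 5).
Step 2: current leaves = {5,7,10}. Remove leaf 5 (neighbor: 1).
Step 3: current leaves = {1,7,10}. Remove leaf 1 (neighbor: 4).

Answer: 1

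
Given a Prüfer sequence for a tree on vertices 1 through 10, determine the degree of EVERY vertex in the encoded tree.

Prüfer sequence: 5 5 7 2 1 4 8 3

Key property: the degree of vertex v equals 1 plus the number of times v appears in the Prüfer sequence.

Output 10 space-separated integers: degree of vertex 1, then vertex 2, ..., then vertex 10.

p_1 = 5: count[5] becomes 1
p_2 = 5: count[5] becomes 2
p_3 = 7: count[7] becomes 1
p_4 = 2: count[2] becomes 1
p_5 = 1: count[1] becomes 1
p_6 = 4: count[4] becomes 1
p_7 = 8: count[8] becomes 1
p_8 = 3: count[3] becomes 1
Degrees (1 + count): deg[1]=1+1=2, deg[2]=1+1=2, deg[3]=1+1=2, deg[4]=1+1=2, deg[5]=1+2=3, deg[6]=1+0=1, deg[7]=1+1=2, deg[8]=1+1=2, deg[9]=1+0=1, deg[10]=1+0=1

Answer: 2 2 2 2 3 1 2 2 1 1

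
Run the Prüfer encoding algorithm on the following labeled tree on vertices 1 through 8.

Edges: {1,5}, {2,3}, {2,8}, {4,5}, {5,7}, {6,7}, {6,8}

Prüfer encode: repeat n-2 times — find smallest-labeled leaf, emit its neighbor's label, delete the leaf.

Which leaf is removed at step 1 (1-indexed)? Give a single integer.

Answer: 1

Derivation:
Step 1: current leaves = {1,3,4}. Remove leaf 1 (neighbor: 5).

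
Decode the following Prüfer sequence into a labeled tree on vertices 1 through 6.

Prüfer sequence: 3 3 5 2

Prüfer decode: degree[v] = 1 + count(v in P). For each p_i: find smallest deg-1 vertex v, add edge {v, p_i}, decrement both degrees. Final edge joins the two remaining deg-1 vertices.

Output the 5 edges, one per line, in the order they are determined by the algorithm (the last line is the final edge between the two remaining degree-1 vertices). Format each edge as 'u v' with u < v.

Answer: 1 3
3 4
3 5
2 5
2 6

Derivation:
Initial degrees: {1:1, 2:2, 3:3, 4:1, 5:2, 6:1}
Step 1: smallest deg-1 vertex = 1, p_1 = 3. Add edge {1,3}. Now deg[1]=0, deg[3]=2.
Step 2: smallest deg-1 vertex = 4, p_2 = 3. Add edge {3,4}. Now deg[4]=0, deg[3]=1.
Step 3: smallest deg-1 vertex = 3, p_3 = 5. Add edge {3,5}. Now deg[3]=0, deg[5]=1.
Step 4: smallest deg-1 vertex = 5, p_4 = 2. Add edge {2,5}. Now deg[5]=0, deg[2]=1.
Final: two remaining deg-1 vertices are 2, 6. Add edge {2,6}.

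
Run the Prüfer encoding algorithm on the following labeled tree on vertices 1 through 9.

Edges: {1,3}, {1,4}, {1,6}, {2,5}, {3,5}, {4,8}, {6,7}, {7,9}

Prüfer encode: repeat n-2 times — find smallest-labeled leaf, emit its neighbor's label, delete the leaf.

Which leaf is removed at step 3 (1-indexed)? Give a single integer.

Step 1: current leaves = {2,8,9}. Remove leaf 2 (neighbor: 5).
Step 2: current leaves = {5,8,9}. Remove leaf 5 (neighbor: 3).
Step 3: current leaves = {3,8,9}. Remove leaf 3 (neighbor: 1).

Answer: 3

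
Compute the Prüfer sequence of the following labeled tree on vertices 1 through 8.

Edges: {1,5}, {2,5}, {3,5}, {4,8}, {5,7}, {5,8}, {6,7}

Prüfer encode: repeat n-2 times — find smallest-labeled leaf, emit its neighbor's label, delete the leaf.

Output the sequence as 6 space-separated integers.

Answer: 5 5 5 8 7 5

Derivation:
Step 1: leaves = {1,2,3,4,6}. Remove smallest leaf 1, emit neighbor 5.
Step 2: leaves = {2,3,4,6}. Remove smallest leaf 2, emit neighbor 5.
Step 3: leaves = {3,4,6}. Remove smallest leaf 3, emit neighbor 5.
Step 4: leaves = {4,6}. Remove smallest leaf 4, emit neighbor 8.
Step 5: leaves = {6,8}. Remove smallest leaf 6, emit neighbor 7.
Step 6: leaves = {7,8}. Remove smallest leaf 7, emit neighbor 5.
Done: 2 vertices remain (5, 8). Sequence = [5 5 5 8 7 5]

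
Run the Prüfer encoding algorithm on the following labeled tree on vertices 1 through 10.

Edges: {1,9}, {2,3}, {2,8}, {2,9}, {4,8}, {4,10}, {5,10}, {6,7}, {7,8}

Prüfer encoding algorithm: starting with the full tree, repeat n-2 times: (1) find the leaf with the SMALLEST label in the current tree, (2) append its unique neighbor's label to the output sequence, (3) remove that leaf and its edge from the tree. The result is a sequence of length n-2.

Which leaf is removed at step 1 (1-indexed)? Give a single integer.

Answer: 1

Derivation:
Step 1: current leaves = {1,3,5,6}. Remove leaf 1 (neighbor: 9).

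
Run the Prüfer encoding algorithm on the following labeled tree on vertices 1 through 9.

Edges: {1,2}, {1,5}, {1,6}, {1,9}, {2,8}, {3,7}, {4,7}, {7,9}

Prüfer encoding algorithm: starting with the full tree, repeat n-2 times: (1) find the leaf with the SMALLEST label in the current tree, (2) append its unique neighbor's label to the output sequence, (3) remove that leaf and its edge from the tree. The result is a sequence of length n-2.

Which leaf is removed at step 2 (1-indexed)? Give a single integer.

Step 1: current leaves = {3,4,5,6,8}. Remove leaf 3 (neighbor: 7).
Step 2: current leaves = {4,5,6,8}. Remove leaf 4 (neighbor: 7).

Answer: 4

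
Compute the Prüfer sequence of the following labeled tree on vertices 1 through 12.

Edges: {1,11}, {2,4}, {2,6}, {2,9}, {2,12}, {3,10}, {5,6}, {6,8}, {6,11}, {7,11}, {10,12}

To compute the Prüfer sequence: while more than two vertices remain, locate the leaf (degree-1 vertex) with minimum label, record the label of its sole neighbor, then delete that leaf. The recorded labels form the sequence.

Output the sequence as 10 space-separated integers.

Step 1: leaves = {1,3,4,5,7,8,9}. Remove smallest leaf 1, emit neighbor 11.
Step 2: leaves = {3,4,5,7,8,9}. Remove smallest leaf 3, emit neighbor 10.
Step 3: leaves = {4,5,7,8,9,10}. Remove smallest leaf 4, emit neighbor 2.
Step 4: leaves = {5,7,8,9,10}. Remove smallest leaf 5, emit neighbor 6.
Step 5: leaves = {7,8,9,10}. Remove smallest leaf 7, emit neighbor 11.
Step 6: leaves = {8,9,10,11}. Remove smallest leaf 8, emit neighbor 6.
Step 7: leaves = {9,10,11}. Remove smallest leaf 9, emit neighbor 2.
Step 8: leaves = {10,11}. Remove smallest leaf 10, emit neighbor 12.
Step 9: leaves = {11,12}. Remove smallest leaf 11, emit neighbor 6.
Step 10: leaves = {6,12}. Remove smallest leaf 6, emit neighbor 2.
Done: 2 vertices remain (2, 12). Sequence = [11 10 2 6 11 6 2 12 6 2]

Answer: 11 10 2 6 11 6 2 12 6 2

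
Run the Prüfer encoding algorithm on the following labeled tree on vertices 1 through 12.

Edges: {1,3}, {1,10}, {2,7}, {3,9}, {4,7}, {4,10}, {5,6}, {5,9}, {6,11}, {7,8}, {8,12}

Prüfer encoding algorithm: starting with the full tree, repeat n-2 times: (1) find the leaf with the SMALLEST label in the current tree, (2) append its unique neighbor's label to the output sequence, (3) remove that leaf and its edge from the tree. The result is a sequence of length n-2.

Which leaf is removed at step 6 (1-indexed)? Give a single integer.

Step 1: current leaves = {2,11,12}. Remove leaf 2 (neighbor: 7).
Step 2: current leaves = {11,12}. Remove leaf 11 (neighbor: 6).
Step 3: current leaves = {6,12}. Remove leaf 6 (neighbor: 5).
Step 4: current leaves = {5,12}. Remove leaf 5 (neighbor: 9).
Step 5: current leaves = {9,12}. Remove leaf 9 (neighbor: 3).
Step 6: current leaves = {3,12}. Remove leaf 3 (neighbor: 1).

Answer: 3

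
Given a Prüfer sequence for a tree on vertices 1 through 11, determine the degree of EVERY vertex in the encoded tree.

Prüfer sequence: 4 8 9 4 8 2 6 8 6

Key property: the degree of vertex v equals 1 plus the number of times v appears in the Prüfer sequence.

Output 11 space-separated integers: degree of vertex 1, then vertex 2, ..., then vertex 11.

p_1 = 4: count[4] becomes 1
p_2 = 8: count[8] becomes 1
p_3 = 9: count[9] becomes 1
p_4 = 4: count[4] becomes 2
p_5 = 8: count[8] becomes 2
p_6 = 2: count[2] becomes 1
p_7 = 6: count[6] becomes 1
p_8 = 8: count[8] becomes 3
p_9 = 6: count[6] becomes 2
Degrees (1 + count): deg[1]=1+0=1, deg[2]=1+1=2, deg[3]=1+0=1, deg[4]=1+2=3, deg[5]=1+0=1, deg[6]=1+2=3, deg[7]=1+0=1, deg[8]=1+3=4, deg[9]=1+1=2, deg[10]=1+0=1, deg[11]=1+0=1

Answer: 1 2 1 3 1 3 1 4 2 1 1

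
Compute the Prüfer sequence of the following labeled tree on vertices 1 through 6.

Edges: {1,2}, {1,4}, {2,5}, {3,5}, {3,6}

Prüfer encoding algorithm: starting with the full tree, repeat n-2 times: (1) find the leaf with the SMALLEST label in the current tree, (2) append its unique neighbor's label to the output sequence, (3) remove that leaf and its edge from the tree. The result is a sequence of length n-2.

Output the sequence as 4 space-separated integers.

Step 1: leaves = {4,6}. Remove smallest leaf 4, emit neighbor 1.
Step 2: leaves = {1,6}. Remove smallest leaf 1, emit neighbor 2.
Step 3: leaves = {2,6}. Remove smallest leaf 2, emit neighbor 5.
Step 4: leaves = {5,6}. Remove smallest leaf 5, emit neighbor 3.
Done: 2 vertices remain (3, 6). Sequence = [1 2 5 3]

Answer: 1 2 5 3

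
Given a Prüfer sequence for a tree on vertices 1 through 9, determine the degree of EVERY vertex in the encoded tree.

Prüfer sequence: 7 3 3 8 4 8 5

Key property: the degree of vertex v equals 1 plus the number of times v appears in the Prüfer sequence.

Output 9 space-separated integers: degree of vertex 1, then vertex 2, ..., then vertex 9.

Answer: 1 1 3 2 2 1 2 3 1

Derivation:
p_1 = 7: count[7] becomes 1
p_2 = 3: count[3] becomes 1
p_3 = 3: count[3] becomes 2
p_4 = 8: count[8] becomes 1
p_5 = 4: count[4] becomes 1
p_6 = 8: count[8] becomes 2
p_7 = 5: count[5] becomes 1
Degrees (1 + count): deg[1]=1+0=1, deg[2]=1+0=1, deg[3]=1+2=3, deg[4]=1+1=2, deg[5]=1+1=2, deg[6]=1+0=1, deg[7]=1+1=2, deg[8]=1+2=3, deg[9]=1+0=1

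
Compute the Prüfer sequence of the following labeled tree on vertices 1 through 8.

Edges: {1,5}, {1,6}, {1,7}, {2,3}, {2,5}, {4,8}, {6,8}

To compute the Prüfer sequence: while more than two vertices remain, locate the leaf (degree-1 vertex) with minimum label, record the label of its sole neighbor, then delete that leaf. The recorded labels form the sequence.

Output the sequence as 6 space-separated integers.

Step 1: leaves = {3,4,7}. Remove smallest leaf 3, emit neighbor 2.
Step 2: leaves = {2,4,7}. Remove smallest leaf 2, emit neighbor 5.
Step 3: leaves = {4,5,7}. Remove smallest leaf 4, emit neighbor 8.
Step 4: leaves = {5,7,8}. Remove smallest leaf 5, emit neighbor 1.
Step 5: leaves = {7,8}. Remove smallest leaf 7, emit neighbor 1.
Step 6: leaves = {1,8}. Remove smallest leaf 1, emit neighbor 6.
Done: 2 vertices remain (6, 8). Sequence = [2 5 8 1 1 6]

Answer: 2 5 8 1 1 6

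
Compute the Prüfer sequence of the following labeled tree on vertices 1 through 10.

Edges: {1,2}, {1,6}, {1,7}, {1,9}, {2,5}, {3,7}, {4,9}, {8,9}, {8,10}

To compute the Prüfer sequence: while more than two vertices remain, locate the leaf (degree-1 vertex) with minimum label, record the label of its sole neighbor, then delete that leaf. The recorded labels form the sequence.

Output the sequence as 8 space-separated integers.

Step 1: leaves = {3,4,5,6,10}. Remove smallest leaf 3, emit neighbor 7.
Step 2: leaves = {4,5,6,7,10}. Remove smallest leaf 4, emit neighbor 9.
Step 3: leaves = {5,6,7,10}. Remove smallest leaf 5, emit neighbor 2.
Step 4: leaves = {2,6,7,10}. Remove smallest leaf 2, emit neighbor 1.
Step 5: leaves = {6,7,10}. Remove smallest leaf 6, emit neighbor 1.
Step 6: leaves = {7,10}. Remove smallest leaf 7, emit neighbor 1.
Step 7: leaves = {1,10}. Remove smallest leaf 1, emit neighbor 9.
Step 8: leaves = {9,10}. Remove smallest leaf 9, emit neighbor 8.
Done: 2 vertices remain (8, 10). Sequence = [7 9 2 1 1 1 9 8]

Answer: 7 9 2 1 1 1 9 8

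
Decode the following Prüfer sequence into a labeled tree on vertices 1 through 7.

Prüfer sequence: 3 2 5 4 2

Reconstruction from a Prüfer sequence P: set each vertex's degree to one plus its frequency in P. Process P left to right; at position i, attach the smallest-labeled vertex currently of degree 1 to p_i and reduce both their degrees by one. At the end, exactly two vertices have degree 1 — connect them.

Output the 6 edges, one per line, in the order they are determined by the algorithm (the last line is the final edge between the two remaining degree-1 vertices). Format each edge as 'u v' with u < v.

Initial degrees: {1:1, 2:3, 3:2, 4:2, 5:2, 6:1, 7:1}
Step 1: smallest deg-1 vertex = 1, p_1 = 3. Add edge {1,3}. Now deg[1]=0, deg[3]=1.
Step 2: smallest deg-1 vertex = 3, p_2 = 2. Add edge {2,3}. Now deg[3]=0, deg[2]=2.
Step 3: smallest deg-1 vertex = 6, p_3 = 5. Add edge {5,6}. Now deg[6]=0, deg[5]=1.
Step 4: smallest deg-1 vertex = 5, p_4 = 4. Add edge {4,5}. Now deg[5]=0, deg[4]=1.
Step 5: smallest deg-1 vertex = 4, p_5 = 2. Add edge {2,4}. Now deg[4]=0, deg[2]=1.
Final: two remaining deg-1 vertices are 2, 7. Add edge {2,7}.

Answer: 1 3
2 3
5 6
4 5
2 4
2 7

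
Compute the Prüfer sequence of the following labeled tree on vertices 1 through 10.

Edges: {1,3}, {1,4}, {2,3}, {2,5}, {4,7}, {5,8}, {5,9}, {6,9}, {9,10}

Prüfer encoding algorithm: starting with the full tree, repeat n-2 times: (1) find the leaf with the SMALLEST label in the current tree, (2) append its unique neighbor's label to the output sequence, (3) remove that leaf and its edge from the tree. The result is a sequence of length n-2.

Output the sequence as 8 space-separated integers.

Answer: 9 4 1 3 2 5 5 9

Derivation:
Step 1: leaves = {6,7,8,10}. Remove smallest leaf 6, emit neighbor 9.
Step 2: leaves = {7,8,10}. Remove smallest leaf 7, emit neighbor 4.
Step 3: leaves = {4,8,10}. Remove smallest leaf 4, emit neighbor 1.
Step 4: leaves = {1,8,10}. Remove smallest leaf 1, emit neighbor 3.
Step 5: leaves = {3,8,10}. Remove smallest leaf 3, emit neighbor 2.
Step 6: leaves = {2,8,10}. Remove smallest leaf 2, emit neighbor 5.
Step 7: leaves = {8,10}. Remove smallest leaf 8, emit neighbor 5.
Step 8: leaves = {5,10}. Remove smallest leaf 5, emit neighbor 9.
Done: 2 vertices remain (9, 10). Sequence = [9 4 1 3 2 5 5 9]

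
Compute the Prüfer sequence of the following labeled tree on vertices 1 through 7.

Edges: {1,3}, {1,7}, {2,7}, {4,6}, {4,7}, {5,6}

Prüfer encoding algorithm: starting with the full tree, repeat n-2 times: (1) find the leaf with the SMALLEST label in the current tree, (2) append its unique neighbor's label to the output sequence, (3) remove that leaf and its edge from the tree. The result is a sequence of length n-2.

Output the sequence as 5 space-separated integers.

Answer: 7 1 7 6 4

Derivation:
Step 1: leaves = {2,3,5}. Remove smallest leaf 2, emit neighbor 7.
Step 2: leaves = {3,5}. Remove smallest leaf 3, emit neighbor 1.
Step 3: leaves = {1,5}. Remove smallest leaf 1, emit neighbor 7.
Step 4: leaves = {5,7}. Remove smallest leaf 5, emit neighbor 6.
Step 5: leaves = {6,7}. Remove smallest leaf 6, emit neighbor 4.
Done: 2 vertices remain (4, 7). Sequence = [7 1 7 6 4]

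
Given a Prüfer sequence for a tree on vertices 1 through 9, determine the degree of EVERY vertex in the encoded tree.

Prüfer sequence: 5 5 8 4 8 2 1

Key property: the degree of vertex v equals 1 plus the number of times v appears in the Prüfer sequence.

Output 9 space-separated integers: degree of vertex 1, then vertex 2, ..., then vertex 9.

Answer: 2 2 1 2 3 1 1 3 1

Derivation:
p_1 = 5: count[5] becomes 1
p_2 = 5: count[5] becomes 2
p_3 = 8: count[8] becomes 1
p_4 = 4: count[4] becomes 1
p_5 = 8: count[8] becomes 2
p_6 = 2: count[2] becomes 1
p_7 = 1: count[1] becomes 1
Degrees (1 + count): deg[1]=1+1=2, deg[2]=1+1=2, deg[3]=1+0=1, deg[4]=1+1=2, deg[5]=1+2=3, deg[6]=1+0=1, deg[7]=1+0=1, deg[8]=1+2=3, deg[9]=1+0=1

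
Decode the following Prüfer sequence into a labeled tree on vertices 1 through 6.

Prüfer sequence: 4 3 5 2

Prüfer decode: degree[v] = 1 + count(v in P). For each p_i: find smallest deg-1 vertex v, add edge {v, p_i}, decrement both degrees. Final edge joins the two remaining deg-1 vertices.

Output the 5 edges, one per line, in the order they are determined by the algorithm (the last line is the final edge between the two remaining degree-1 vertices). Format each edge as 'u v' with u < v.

Answer: 1 4
3 4
3 5
2 5
2 6

Derivation:
Initial degrees: {1:1, 2:2, 3:2, 4:2, 5:2, 6:1}
Step 1: smallest deg-1 vertex = 1, p_1 = 4. Add edge {1,4}. Now deg[1]=0, deg[4]=1.
Step 2: smallest deg-1 vertex = 4, p_2 = 3. Add edge {3,4}. Now deg[4]=0, deg[3]=1.
Step 3: smallest deg-1 vertex = 3, p_3 = 5. Add edge {3,5}. Now deg[3]=0, deg[5]=1.
Step 4: smallest deg-1 vertex = 5, p_4 = 2. Add edge {2,5}. Now deg[5]=0, deg[2]=1.
Final: two remaining deg-1 vertices are 2, 6. Add edge {2,6}.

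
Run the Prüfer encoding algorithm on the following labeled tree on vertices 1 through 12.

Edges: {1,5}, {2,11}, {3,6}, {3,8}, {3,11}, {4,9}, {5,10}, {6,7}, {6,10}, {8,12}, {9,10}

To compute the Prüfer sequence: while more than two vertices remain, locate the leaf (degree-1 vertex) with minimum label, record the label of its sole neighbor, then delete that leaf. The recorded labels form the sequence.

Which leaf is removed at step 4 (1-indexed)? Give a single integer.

Step 1: current leaves = {1,2,4,7,12}. Remove leaf 1 (neighbor: 5).
Step 2: current leaves = {2,4,5,7,12}. Remove leaf 2 (neighbor: 11).
Step 3: current leaves = {4,5,7,11,12}. Remove leaf 4 (neighbor: 9).
Step 4: current leaves = {5,7,9,11,12}. Remove leaf 5 (neighbor: 10).

Answer: 5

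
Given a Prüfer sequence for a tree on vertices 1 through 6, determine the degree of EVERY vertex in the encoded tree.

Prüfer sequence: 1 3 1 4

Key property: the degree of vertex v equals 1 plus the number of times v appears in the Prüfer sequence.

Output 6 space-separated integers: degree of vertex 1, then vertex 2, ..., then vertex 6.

Answer: 3 1 2 2 1 1

Derivation:
p_1 = 1: count[1] becomes 1
p_2 = 3: count[3] becomes 1
p_3 = 1: count[1] becomes 2
p_4 = 4: count[4] becomes 1
Degrees (1 + count): deg[1]=1+2=3, deg[2]=1+0=1, deg[3]=1+1=2, deg[4]=1+1=2, deg[5]=1+0=1, deg[6]=1+0=1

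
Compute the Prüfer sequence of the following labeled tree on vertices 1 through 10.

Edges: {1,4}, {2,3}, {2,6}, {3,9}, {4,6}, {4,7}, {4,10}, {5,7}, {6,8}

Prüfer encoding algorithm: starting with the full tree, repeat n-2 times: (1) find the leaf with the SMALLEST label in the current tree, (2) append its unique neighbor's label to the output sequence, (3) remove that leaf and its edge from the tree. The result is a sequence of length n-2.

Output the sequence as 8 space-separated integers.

Step 1: leaves = {1,5,8,9,10}. Remove smallest leaf 1, emit neighbor 4.
Step 2: leaves = {5,8,9,10}. Remove smallest leaf 5, emit neighbor 7.
Step 3: leaves = {7,8,9,10}. Remove smallest leaf 7, emit neighbor 4.
Step 4: leaves = {8,9,10}. Remove smallest leaf 8, emit neighbor 6.
Step 5: leaves = {9,10}. Remove smallest leaf 9, emit neighbor 3.
Step 6: leaves = {3,10}. Remove smallest leaf 3, emit neighbor 2.
Step 7: leaves = {2,10}. Remove smallest leaf 2, emit neighbor 6.
Step 8: leaves = {6,10}. Remove smallest leaf 6, emit neighbor 4.
Done: 2 vertices remain (4, 10). Sequence = [4 7 4 6 3 2 6 4]

Answer: 4 7 4 6 3 2 6 4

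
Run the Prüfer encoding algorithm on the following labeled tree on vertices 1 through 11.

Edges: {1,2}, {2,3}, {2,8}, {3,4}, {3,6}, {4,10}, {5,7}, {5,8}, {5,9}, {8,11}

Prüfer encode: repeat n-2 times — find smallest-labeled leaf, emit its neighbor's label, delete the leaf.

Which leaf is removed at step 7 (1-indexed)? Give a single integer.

Answer: 4

Derivation:
Step 1: current leaves = {1,6,7,9,10,11}. Remove leaf 1 (neighbor: 2).
Step 2: current leaves = {6,7,9,10,11}. Remove leaf 6 (neighbor: 3).
Step 3: current leaves = {7,9,10,11}. Remove leaf 7 (neighbor: 5).
Step 4: current leaves = {9,10,11}. Remove leaf 9 (neighbor: 5).
Step 5: current leaves = {5,10,11}. Remove leaf 5 (neighbor: 8).
Step 6: current leaves = {10,11}. Remove leaf 10 (neighbor: 4).
Step 7: current leaves = {4,11}. Remove leaf 4 (neighbor: 3).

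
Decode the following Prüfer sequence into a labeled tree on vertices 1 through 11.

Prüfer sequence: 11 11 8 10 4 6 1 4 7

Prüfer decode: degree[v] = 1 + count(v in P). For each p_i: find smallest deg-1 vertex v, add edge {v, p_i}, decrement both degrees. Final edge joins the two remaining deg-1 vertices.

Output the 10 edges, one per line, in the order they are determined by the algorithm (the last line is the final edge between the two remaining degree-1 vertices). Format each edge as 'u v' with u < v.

Answer: 2 11
3 11
5 8
8 10
4 9
6 10
1 6
1 4
4 7
7 11

Derivation:
Initial degrees: {1:2, 2:1, 3:1, 4:3, 5:1, 6:2, 7:2, 8:2, 9:1, 10:2, 11:3}
Step 1: smallest deg-1 vertex = 2, p_1 = 11. Add edge {2,11}. Now deg[2]=0, deg[11]=2.
Step 2: smallest deg-1 vertex = 3, p_2 = 11. Add edge {3,11}. Now deg[3]=0, deg[11]=1.
Step 3: smallest deg-1 vertex = 5, p_3 = 8. Add edge {5,8}. Now deg[5]=0, deg[8]=1.
Step 4: smallest deg-1 vertex = 8, p_4 = 10. Add edge {8,10}. Now deg[8]=0, deg[10]=1.
Step 5: smallest deg-1 vertex = 9, p_5 = 4. Add edge {4,9}. Now deg[9]=0, deg[4]=2.
Step 6: smallest deg-1 vertex = 10, p_6 = 6. Add edge {6,10}. Now deg[10]=0, deg[6]=1.
Step 7: smallest deg-1 vertex = 6, p_7 = 1. Add edge {1,6}. Now deg[6]=0, deg[1]=1.
Step 8: smallest deg-1 vertex = 1, p_8 = 4. Add edge {1,4}. Now deg[1]=0, deg[4]=1.
Step 9: smallest deg-1 vertex = 4, p_9 = 7. Add edge {4,7}. Now deg[4]=0, deg[7]=1.
Final: two remaining deg-1 vertices are 7, 11. Add edge {7,11}.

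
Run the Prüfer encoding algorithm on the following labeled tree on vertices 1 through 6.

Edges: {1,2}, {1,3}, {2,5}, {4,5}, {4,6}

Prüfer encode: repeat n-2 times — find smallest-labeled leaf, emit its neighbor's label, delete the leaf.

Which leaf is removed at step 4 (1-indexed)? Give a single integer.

Answer: 5

Derivation:
Step 1: current leaves = {3,6}. Remove leaf 3 (neighbor: 1).
Step 2: current leaves = {1,6}. Remove leaf 1 (neighbor: 2).
Step 3: current leaves = {2,6}. Remove leaf 2 (neighbor: 5).
Step 4: current leaves = {5,6}. Remove leaf 5 (neighbor: 4).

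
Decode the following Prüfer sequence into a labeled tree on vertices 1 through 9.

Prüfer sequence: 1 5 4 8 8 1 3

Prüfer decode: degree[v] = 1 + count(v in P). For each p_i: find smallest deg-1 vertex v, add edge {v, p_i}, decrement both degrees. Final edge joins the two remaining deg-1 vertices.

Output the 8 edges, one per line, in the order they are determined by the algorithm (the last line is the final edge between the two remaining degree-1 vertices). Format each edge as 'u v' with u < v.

Answer: 1 2
5 6
4 5
4 8
7 8
1 8
1 3
3 9

Derivation:
Initial degrees: {1:3, 2:1, 3:2, 4:2, 5:2, 6:1, 7:1, 8:3, 9:1}
Step 1: smallest deg-1 vertex = 2, p_1 = 1. Add edge {1,2}. Now deg[2]=0, deg[1]=2.
Step 2: smallest deg-1 vertex = 6, p_2 = 5. Add edge {5,6}. Now deg[6]=0, deg[5]=1.
Step 3: smallest deg-1 vertex = 5, p_3 = 4. Add edge {4,5}. Now deg[5]=0, deg[4]=1.
Step 4: smallest deg-1 vertex = 4, p_4 = 8. Add edge {4,8}. Now deg[4]=0, deg[8]=2.
Step 5: smallest deg-1 vertex = 7, p_5 = 8. Add edge {7,8}. Now deg[7]=0, deg[8]=1.
Step 6: smallest deg-1 vertex = 8, p_6 = 1. Add edge {1,8}. Now deg[8]=0, deg[1]=1.
Step 7: smallest deg-1 vertex = 1, p_7 = 3. Add edge {1,3}. Now deg[1]=0, deg[3]=1.
Final: two remaining deg-1 vertices are 3, 9. Add edge {3,9}.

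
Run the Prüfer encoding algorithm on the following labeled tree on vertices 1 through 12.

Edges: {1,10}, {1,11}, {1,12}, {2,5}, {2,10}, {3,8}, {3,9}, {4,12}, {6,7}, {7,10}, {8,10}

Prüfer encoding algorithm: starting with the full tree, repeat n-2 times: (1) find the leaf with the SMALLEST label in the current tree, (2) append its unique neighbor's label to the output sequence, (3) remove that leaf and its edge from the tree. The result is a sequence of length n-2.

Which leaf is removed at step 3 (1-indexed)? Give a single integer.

Step 1: current leaves = {4,5,6,9,11}. Remove leaf 4 (neighbor: 12).
Step 2: current leaves = {5,6,9,11,12}. Remove leaf 5 (neighbor: 2).
Step 3: current leaves = {2,6,9,11,12}. Remove leaf 2 (neighbor: 10).

Answer: 2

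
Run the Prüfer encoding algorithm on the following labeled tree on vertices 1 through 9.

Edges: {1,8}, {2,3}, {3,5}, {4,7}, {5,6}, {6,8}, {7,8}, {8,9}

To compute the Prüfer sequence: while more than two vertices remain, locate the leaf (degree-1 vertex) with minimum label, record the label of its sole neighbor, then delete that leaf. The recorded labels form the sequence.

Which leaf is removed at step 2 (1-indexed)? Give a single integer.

Step 1: current leaves = {1,2,4,9}. Remove leaf 1 (neighbor: 8).
Step 2: current leaves = {2,4,9}. Remove leaf 2 (neighbor: 3).

Answer: 2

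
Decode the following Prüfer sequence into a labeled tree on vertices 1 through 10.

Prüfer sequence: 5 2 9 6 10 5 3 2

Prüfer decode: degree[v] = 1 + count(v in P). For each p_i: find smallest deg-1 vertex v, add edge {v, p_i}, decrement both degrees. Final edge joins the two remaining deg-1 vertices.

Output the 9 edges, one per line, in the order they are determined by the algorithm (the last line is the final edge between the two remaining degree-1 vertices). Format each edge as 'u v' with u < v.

Answer: 1 5
2 4
7 9
6 8
6 10
5 9
3 5
2 3
2 10

Derivation:
Initial degrees: {1:1, 2:3, 3:2, 4:1, 5:3, 6:2, 7:1, 8:1, 9:2, 10:2}
Step 1: smallest deg-1 vertex = 1, p_1 = 5. Add edge {1,5}. Now deg[1]=0, deg[5]=2.
Step 2: smallest deg-1 vertex = 4, p_2 = 2. Add edge {2,4}. Now deg[4]=0, deg[2]=2.
Step 3: smallest deg-1 vertex = 7, p_3 = 9. Add edge {7,9}. Now deg[7]=0, deg[9]=1.
Step 4: smallest deg-1 vertex = 8, p_4 = 6. Add edge {6,8}. Now deg[8]=0, deg[6]=1.
Step 5: smallest deg-1 vertex = 6, p_5 = 10. Add edge {6,10}. Now deg[6]=0, deg[10]=1.
Step 6: smallest deg-1 vertex = 9, p_6 = 5. Add edge {5,9}. Now deg[9]=0, deg[5]=1.
Step 7: smallest deg-1 vertex = 5, p_7 = 3. Add edge {3,5}. Now deg[5]=0, deg[3]=1.
Step 8: smallest deg-1 vertex = 3, p_8 = 2. Add edge {2,3}. Now deg[3]=0, deg[2]=1.
Final: two remaining deg-1 vertices are 2, 10. Add edge {2,10}.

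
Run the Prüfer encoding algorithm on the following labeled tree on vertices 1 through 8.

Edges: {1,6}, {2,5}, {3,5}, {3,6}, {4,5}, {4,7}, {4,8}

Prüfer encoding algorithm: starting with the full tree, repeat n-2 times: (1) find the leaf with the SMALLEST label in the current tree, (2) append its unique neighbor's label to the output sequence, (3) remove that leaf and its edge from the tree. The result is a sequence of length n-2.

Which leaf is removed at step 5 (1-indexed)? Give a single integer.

Answer: 5

Derivation:
Step 1: current leaves = {1,2,7,8}. Remove leaf 1 (neighbor: 6).
Step 2: current leaves = {2,6,7,8}. Remove leaf 2 (neighbor: 5).
Step 3: current leaves = {6,7,8}. Remove leaf 6 (neighbor: 3).
Step 4: current leaves = {3,7,8}. Remove leaf 3 (neighbor: 5).
Step 5: current leaves = {5,7,8}. Remove leaf 5 (neighbor: 4).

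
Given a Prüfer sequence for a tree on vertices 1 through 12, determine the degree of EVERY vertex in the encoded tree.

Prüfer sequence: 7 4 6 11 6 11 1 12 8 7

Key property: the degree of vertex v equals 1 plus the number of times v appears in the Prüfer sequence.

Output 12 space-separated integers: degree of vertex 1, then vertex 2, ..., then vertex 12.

p_1 = 7: count[7] becomes 1
p_2 = 4: count[4] becomes 1
p_3 = 6: count[6] becomes 1
p_4 = 11: count[11] becomes 1
p_5 = 6: count[6] becomes 2
p_6 = 11: count[11] becomes 2
p_7 = 1: count[1] becomes 1
p_8 = 12: count[12] becomes 1
p_9 = 8: count[8] becomes 1
p_10 = 7: count[7] becomes 2
Degrees (1 + count): deg[1]=1+1=2, deg[2]=1+0=1, deg[3]=1+0=1, deg[4]=1+1=2, deg[5]=1+0=1, deg[6]=1+2=3, deg[7]=1+2=3, deg[8]=1+1=2, deg[9]=1+0=1, deg[10]=1+0=1, deg[11]=1+2=3, deg[12]=1+1=2

Answer: 2 1 1 2 1 3 3 2 1 1 3 2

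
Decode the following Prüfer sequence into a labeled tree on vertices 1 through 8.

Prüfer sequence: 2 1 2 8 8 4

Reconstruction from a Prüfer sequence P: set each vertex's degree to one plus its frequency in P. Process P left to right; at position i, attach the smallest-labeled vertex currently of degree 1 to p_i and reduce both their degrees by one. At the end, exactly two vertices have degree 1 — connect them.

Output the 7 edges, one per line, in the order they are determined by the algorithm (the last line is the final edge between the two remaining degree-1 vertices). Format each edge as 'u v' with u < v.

Initial degrees: {1:2, 2:3, 3:1, 4:2, 5:1, 6:1, 7:1, 8:3}
Step 1: smallest deg-1 vertex = 3, p_1 = 2. Add edge {2,3}. Now deg[3]=0, deg[2]=2.
Step 2: smallest deg-1 vertex = 5, p_2 = 1. Add edge {1,5}. Now deg[5]=0, deg[1]=1.
Step 3: smallest deg-1 vertex = 1, p_3 = 2. Add edge {1,2}. Now deg[1]=0, deg[2]=1.
Step 4: smallest deg-1 vertex = 2, p_4 = 8. Add edge {2,8}. Now deg[2]=0, deg[8]=2.
Step 5: smallest deg-1 vertex = 6, p_5 = 8. Add edge {6,8}. Now deg[6]=0, deg[8]=1.
Step 6: smallest deg-1 vertex = 7, p_6 = 4. Add edge {4,7}. Now deg[7]=0, deg[4]=1.
Final: two remaining deg-1 vertices are 4, 8. Add edge {4,8}.

Answer: 2 3
1 5
1 2
2 8
6 8
4 7
4 8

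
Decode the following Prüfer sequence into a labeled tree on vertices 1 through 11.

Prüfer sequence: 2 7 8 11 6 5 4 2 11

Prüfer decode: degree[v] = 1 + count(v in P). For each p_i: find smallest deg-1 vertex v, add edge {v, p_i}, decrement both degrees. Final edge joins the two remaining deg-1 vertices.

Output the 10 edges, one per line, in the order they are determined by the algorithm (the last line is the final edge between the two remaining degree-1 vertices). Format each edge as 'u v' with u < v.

Answer: 1 2
3 7
7 8
8 11
6 9
5 6
4 5
2 4
2 11
10 11

Derivation:
Initial degrees: {1:1, 2:3, 3:1, 4:2, 5:2, 6:2, 7:2, 8:2, 9:1, 10:1, 11:3}
Step 1: smallest deg-1 vertex = 1, p_1 = 2. Add edge {1,2}. Now deg[1]=0, deg[2]=2.
Step 2: smallest deg-1 vertex = 3, p_2 = 7. Add edge {3,7}. Now deg[3]=0, deg[7]=1.
Step 3: smallest deg-1 vertex = 7, p_3 = 8. Add edge {7,8}. Now deg[7]=0, deg[8]=1.
Step 4: smallest deg-1 vertex = 8, p_4 = 11. Add edge {8,11}. Now deg[8]=0, deg[11]=2.
Step 5: smallest deg-1 vertex = 9, p_5 = 6. Add edge {6,9}. Now deg[9]=0, deg[6]=1.
Step 6: smallest deg-1 vertex = 6, p_6 = 5. Add edge {5,6}. Now deg[6]=0, deg[5]=1.
Step 7: smallest deg-1 vertex = 5, p_7 = 4. Add edge {4,5}. Now deg[5]=0, deg[4]=1.
Step 8: smallest deg-1 vertex = 4, p_8 = 2. Add edge {2,4}. Now deg[4]=0, deg[2]=1.
Step 9: smallest deg-1 vertex = 2, p_9 = 11. Add edge {2,11}. Now deg[2]=0, deg[11]=1.
Final: two remaining deg-1 vertices are 10, 11. Add edge {10,11}.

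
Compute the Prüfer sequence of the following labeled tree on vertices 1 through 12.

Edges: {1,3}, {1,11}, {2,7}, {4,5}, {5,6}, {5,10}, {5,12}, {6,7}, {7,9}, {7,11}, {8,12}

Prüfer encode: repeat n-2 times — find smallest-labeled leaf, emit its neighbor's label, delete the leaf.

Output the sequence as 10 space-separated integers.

Answer: 7 1 11 5 12 7 5 7 6 5

Derivation:
Step 1: leaves = {2,3,4,8,9,10}. Remove smallest leaf 2, emit neighbor 7.
Step 2: leaves = {3,4,8,9,10}. Remove smallest leaf 3, emit neighbor 1.
Step 3: leaves = {1,4,8,9,10}. Remove smallest leaf 1, emit neighbor 11.
Step 4: leaves = {4,8,9,10,11}. Remove smallest leaf 4, emit neighbor 5.
Step 5: leaves = {8,9,10,11}. Remove smallest leaf 8, emit neighbor 12.
Step 6: leaves = {9,10,11,12}. Remove smallest leaf 9, emit neighbor 7.
Step 7: leaves = {10,11,12}. Remove smallest leaf 10, emit neighbor 5.
Step 8: leaves = {11,12}. Remove smallest leaf 11, emit neighbor 7.
Step 9: leaves = {7,12}. Remove smallest leaf 7, emit neighbor 6.
Step 10: leaves = {6,12}. Remove smallest leaf 6, emit neighbor 5.
Done: 2 vertices remain (5, 12). Sequence = [7 1 11 5 12 7 5 7 6 5]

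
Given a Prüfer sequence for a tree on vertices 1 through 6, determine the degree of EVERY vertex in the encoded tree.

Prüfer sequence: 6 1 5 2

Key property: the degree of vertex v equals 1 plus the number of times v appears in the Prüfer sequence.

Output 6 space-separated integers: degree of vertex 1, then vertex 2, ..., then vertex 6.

p_1 = 6: count[6] becomes 1
p_2 = 1: count[1] becomes 1
p_3 = 5: count[5] becomes 1
p_4 = 2: count[2] becomes 1
Degrees (1 + count): deg[1]=1+1=2, deg[2]=1+1=2, deg[3]=1+0=1, deg[4]=1+0=1, deg[5]=1+1=2, deg[6]=1+1=2

Answer: 2 2 1 1 2 2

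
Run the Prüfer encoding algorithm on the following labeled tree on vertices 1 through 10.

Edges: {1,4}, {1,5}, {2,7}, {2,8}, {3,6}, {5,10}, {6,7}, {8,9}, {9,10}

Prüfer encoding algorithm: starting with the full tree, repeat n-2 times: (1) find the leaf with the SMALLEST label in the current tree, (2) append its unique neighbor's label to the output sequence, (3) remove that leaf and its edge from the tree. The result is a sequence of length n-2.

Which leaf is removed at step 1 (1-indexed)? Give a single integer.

Step 1: current leaves = {3,4}. Remove leaf 3 (neighbor: 6).

Answer: 3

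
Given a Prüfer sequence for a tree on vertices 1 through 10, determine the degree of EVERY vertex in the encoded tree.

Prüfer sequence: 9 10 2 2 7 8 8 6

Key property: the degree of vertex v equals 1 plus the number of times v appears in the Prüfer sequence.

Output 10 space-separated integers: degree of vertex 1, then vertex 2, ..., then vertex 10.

p_1 = 9: count[9] becomes 1
p_2 = 10: count[10] becomes 1
p_3 = 2: count[2] becomes 1
p_4 = 2: count[2] becomes 2
p_5 = 7: count[7] becomes 1
p_6 = 8: count[8] becomes 1
p_7 = 8: count[8] becomes 2
p_8 = 6: count[6] becomes 1
Degrees (1 + count): deg[1]=1+0=1, deg[2]=1+2=3, deg[3]=1+0=1, deg[4]=1+0=1, deg[5]=1+0=1, deg[6]=1+1=2, deg[7]=1+1=2, deg[8]=1+2=3, deg[9]=1+1=2, deg[10]=1+1=2

Answer: 1 3 1 1 1 2 2 3 2 2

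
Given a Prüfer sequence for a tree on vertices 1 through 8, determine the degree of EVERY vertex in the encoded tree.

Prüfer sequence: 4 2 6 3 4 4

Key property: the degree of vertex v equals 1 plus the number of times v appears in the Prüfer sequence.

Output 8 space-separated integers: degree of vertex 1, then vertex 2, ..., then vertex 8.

Answer: 1 2 2 4 1 2 1 1

Derivation:
p_1 = 4: count[4] becomes 1
p_2 = 2: count[2] becomes 1
p_3 = 6: count[6] becomes 1
p_4 = 3: count[3] becomes 1
p_5 = 4: count[4] becomes 2
p_6 = 4: count[4] becomes 3
Degrees (1 + count): deg[1]=1+0=1, deg[2]=1+1=2, deg[3]=1+1=2, deg[4]=1+3=4, deg[5]=1+0=1, deg[6]=1+1=2, deg[7]=1+0=1, deg[8]=1+0=1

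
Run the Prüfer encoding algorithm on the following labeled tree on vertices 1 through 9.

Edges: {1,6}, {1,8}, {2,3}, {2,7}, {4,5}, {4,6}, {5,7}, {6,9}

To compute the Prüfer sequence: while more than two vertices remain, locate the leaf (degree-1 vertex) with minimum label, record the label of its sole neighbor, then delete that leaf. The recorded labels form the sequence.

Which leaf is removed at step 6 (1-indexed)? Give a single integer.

Step 1: current leaves = {3,8,9}. Remove leaf 3 (neighbor: 2).
Step 2: current leaves = {2,8,9}. Remove leaf 2 (neighbor: 7).
Step 3: current leaves = {7,8,9}. Remove leaf 7 (neighbor: 5).
Step 4: current leaves = {5,8,9}. Remove leaf 5 (neighbor: 4).
Step 5: current leaves = {4,8,9}. Remove leaf 4 (neighbor: 6).
Step 6: current leaves = {8,9}. Remove leaf 8 (neighbor: 1).

Answer: 8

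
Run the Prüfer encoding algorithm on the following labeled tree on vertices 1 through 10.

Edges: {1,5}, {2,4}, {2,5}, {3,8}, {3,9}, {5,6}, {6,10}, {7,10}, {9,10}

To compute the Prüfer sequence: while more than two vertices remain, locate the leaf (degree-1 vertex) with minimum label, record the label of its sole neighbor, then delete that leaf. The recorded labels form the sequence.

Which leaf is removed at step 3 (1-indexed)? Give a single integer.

Step 1: current leaves = {1,4,7,8}. Remove leaf 1 (neighbor: 5).
Step 2: current leaves = {4,7,8}. Remove leaf 4 (neighbor: 2).
Step 3: current leaves = {2,7,8}. Remove leaf 2 (neighbor: 5).

Answer: 2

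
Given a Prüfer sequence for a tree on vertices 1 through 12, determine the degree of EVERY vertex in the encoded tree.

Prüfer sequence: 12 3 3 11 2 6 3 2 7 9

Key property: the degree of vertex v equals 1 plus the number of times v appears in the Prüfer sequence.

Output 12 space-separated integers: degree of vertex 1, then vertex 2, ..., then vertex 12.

p_1 = 12: count[12] becomes 1
p_2 = 3: count[3] becomes 1
p_3 = 3: count[3] becomes 2
p_4 = 11: count[11] becomes 1
p_5 = 2: count[2] becomes 1
p_6 = 6: count[6] becomes 1
p_7 = 3: count[3] becomes 3
p_8 = 2: count[2] becomes 2
p_9 = 7: count[7] becomes 1
p_10 = 9: count[9] becomes 1
Degrees (1 + count): deg[1]=1+0=1, deg[2]=1+2=3, deg[3]=1+3=4, deg[4]=1+0=1, deg[5]=1+0=1, deg[6]=1+1=2, deg[7]=1+1=2, deg[8]=1+0=1, deg[9]=1+1=2, deg[10]=1+0=1, deg[11]=1+1=2, deg[12]=1+1=2

Answer: 1 3 4 1 1 2 2 1 2 1 2 2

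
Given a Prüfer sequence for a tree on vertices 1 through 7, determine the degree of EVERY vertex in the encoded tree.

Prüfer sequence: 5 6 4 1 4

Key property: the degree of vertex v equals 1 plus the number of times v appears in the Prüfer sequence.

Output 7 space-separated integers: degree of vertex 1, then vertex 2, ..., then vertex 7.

Answer: 2 1 1 3 2 2 1

Derivation:
p_1 = 5: count[5] becomes 1
p_2 = 6: count[6] becomes 1
p_3 = 4: count[4] becomes 1
p_4 = 1: count[1] becomes 1
p_5 = 4: count[4] becomes 2
Degrees (1 + count): deg[1]=1+1=2, deg[2]=1+0=1, deg[3]=1+0=1, deg[4]=1+2=3, deg[5]=1+1=2, deg[6]=1+1=2, deg[7]=1+0=1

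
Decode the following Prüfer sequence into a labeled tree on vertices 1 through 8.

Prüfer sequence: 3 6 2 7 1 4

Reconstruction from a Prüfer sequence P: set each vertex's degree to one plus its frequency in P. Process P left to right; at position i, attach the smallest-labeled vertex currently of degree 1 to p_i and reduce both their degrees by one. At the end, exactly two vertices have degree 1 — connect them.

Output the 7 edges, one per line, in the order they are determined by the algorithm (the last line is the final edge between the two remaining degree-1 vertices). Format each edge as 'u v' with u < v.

Initial degrees: {1:2, 2:2, 3:2, 4:2, 5:1, 6:2, 7:2, 8:1}
Step 1: smallest deg-1 vertex = 5, p_1 = 3. Add edge {3,5}. Now deg[5]=0, deg[3]=1.
Step 2: smallest deg-1 vertex = 3, p_2 = 6. Add edge {3,6}. Now deg[3]=0, deg[6]=1.
Step 3: smallest deg-1 vertex = 6, p_3 = 2. Add edge {2,6}. Now deg[6]=0, deg[2]=1.
Step 4: smallest deg-1 vertex = 2, p_4 = 7. Add edge {2,7}. Now deg[2]=0, deg[7]=1.
Step 5: smallest deg-1 vertex = 7, p_5 = 1. Add edge {1,7}. Now deg[7]=0, deg[1]=1.
Step 6: smallest deg-1 vertex = 1, p_6 = 4. Add edge {1,4}. Now deg[1]=0, deg[4]=1.
Final: two remaining deg-1 vertices are 4, 8. Add edge {4,8}.

Answer: 3 5
3 6
2 6
2 7
1 7
1 4
4 8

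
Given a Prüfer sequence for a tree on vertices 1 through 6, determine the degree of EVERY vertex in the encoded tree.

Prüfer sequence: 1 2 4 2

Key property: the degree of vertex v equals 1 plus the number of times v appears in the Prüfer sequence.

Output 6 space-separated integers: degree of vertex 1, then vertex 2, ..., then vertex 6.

p_1 = 1: count[1] becomes 1
p_2 = 2: count[2] becomes 1
p_3 = 4: count[4] becomes 1
p_4 = 2: count[2] becomes 2
Degrees (1 + count): deg[1]=1+1=2, deg[2]=1+2=3, deg[3]=1+0=1, deg[4]=1+1=2, deg[5]=1+0=1, deg[6]=1+0=1

Answer: 2 3 1 2 1 1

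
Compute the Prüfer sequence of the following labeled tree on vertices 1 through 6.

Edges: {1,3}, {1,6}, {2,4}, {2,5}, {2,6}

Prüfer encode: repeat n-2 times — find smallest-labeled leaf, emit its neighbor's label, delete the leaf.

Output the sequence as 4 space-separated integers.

Step 1: leaves = {3,4,5}. Remove smallest leaf 3, emit neighbor 1.
Step 2: leaves = {1,4,5}. Remove smallest leaf 1, emit neighbor 6.
Step 3: leaves = {4,5,6}. Remove smallest leaf 4, emit neighbor 2.
Step 4: leaves = {5,6}. Remove smallest leaf 5, emit neighbor 2.
Done: 2 vertices remain (2, 6). Sequence = [1 6 2 2]

Answer: 1 6 2 2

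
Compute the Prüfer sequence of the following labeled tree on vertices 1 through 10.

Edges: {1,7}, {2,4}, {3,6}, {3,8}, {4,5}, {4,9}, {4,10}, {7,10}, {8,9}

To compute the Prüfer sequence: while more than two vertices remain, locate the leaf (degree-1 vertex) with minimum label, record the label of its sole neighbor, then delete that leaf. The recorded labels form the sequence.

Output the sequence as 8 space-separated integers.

Answer: 7 4 4 3 8 10 9 4

Derivation:
Step 1: leaves = {1,2,5,6}. Remove smallest leaf 1, emit neighbor 7.
Step 2: leaves = {2,5,6,7}. Remove smallest leaf 2, emit neighbor 4.
Step 3: leaves = {5,6,7}. Remove smallest leaf 5, emit neighbor 4.
Step 4: leaves = {6,7}. Remove smallest leaf 6, emit neighbor 3.
Step 5: leaves = {3,7}. Remove smallest leaf 3, emit neighbor 8.
Step 6: leaves = {7,8}. Remove smallest leaf 7, emit neighbor 10.
Step 7: leaves = {8,10}. Remove smallest leaf 8, emit neighbor 9.
Step 8: leaves = {9,10}. Remove smallest leaf 9, emit neighbor 4.
Done: 2 vertices remain (4, 10). Sequence = [7 4 4 3 8 10 9 4]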